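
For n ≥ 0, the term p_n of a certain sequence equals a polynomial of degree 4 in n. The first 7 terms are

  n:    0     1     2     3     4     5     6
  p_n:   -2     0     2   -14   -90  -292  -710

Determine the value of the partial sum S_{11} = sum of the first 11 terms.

-16940

1st diffs: 2, 2, -16, -76, -202, -418.
2nd diffs: 0, -18, -60, -126, -216.
3rd diffs: -18, -42, -66, -90.
4th diffs: -24, -24, -24 (constant).
Newton forward-difference form: p_n = -2 + 2·C(n,1) + (-18)·C(n,3) + (-24)·C(n,4).
Continuing: -1458, -2674, -4520, -7182.
Summing n = 0..10 (11 terms) gives -16940.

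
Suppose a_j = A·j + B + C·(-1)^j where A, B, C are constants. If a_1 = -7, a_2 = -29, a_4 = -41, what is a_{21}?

-127

Plug in j = 1, 2, 4: A + B - C = -7; 2A + B + C = -29; 4A + B + C = -41.
Subtracting the first from the second: A + 2C = -22.
Subtracting the second from the third: 2A = -12.
Solving: C = -8, A = -6, then B = -9.
Hence a_{21} = -6·21 + (-9) + (-8)·(-1) = -127.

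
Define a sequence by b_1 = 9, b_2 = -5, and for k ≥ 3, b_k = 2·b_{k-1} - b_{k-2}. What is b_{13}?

b_3 = -19, b_4 = -33, b_5 = -47, …, b_{10} = -117, b_{11} = -131, b_{12} = -145, b_{13} = -159.
(Characteristic roots are 1 and 1.)

-159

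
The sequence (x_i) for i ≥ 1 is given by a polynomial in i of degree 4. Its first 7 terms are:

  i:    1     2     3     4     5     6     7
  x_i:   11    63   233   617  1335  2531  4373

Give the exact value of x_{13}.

41423

1st diffs: 52, 170, 384, 718, 1196, 1842.
2nd diffs: 118, 214, 334, 478, 646.
3rd diffs: 96, 120, 144, 168.
4th diffs: 24, 24, 24 (constant).
Newton forward-difference form: x_i = 11 + 52·C(i-1,1) + 118·C(i-1,2) + 96·C(i-1,3) + 24·C(i-1,4).
At i = 13: i-1 = 12, so x_{13} = 11 + 624 + 7788 + 21120 + 11880 = 41423.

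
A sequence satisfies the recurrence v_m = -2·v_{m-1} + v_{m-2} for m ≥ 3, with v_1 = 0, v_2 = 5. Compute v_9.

-2040

Compute successive terms:
v_3 = -10, v_4 = 25, v_5 = -60, v_6 = 145, v_7 = -350, v_8 = 845, v_9 = -2040.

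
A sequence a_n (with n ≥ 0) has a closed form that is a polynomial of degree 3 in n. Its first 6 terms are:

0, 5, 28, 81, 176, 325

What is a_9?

1st diffs: 5, 23, 53, 95, 149.
2nd diffs: 18, 30, 42, 54.
3rd diffs: 12, 12, 12 (constant).
Newton forward-difference form: a_n = 5·C(n,1) + 18·C(n,2) + 12·C(n,3).
At n = 9: n = 9, so a_9 = 45 + 648 + 1008 = 1701.

1701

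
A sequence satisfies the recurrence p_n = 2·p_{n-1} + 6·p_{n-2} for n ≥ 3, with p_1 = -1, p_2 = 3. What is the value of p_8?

Applying the relation repeatedly:
p_3 = 0; p_4 = 18; p_5 = 36; p_6 = 180; p_7 = 576; p_8 = 2232.

2232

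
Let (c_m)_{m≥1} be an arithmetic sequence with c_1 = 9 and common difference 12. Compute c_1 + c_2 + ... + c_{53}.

17013

c_m = 9 + (m - 1)·12.
c_{53} = 633; S = 53·(9 + 633)/2 = 17013.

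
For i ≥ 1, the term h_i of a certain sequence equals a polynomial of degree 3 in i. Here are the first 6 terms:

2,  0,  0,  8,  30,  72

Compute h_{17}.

1st diffs: -2, 0, 8, 22, 42.
2nd diffs: 2, 8, 14, 20.
3rd diffs: 6, 6, 6 (constant).
Newton forward-difference form: h_i = 2 + (-2)·C(i-1,1) + 2·C(i-1,2) + 6·C(i-1,3).
At i = 17: i-1 = 16, so h_{17} = 2 - 32 + 240 + 3360 = 3570.

3570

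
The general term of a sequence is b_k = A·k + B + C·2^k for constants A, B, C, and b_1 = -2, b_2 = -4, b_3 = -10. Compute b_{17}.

-262110

Write the equations: A + B + 2C = -2; 2A + B + 4C = -4; 3A + B + 8C = -10.
Subtracting the first from the second: A + 2C = -2.
Subtracting the second from the third: A + 4C = -6.
Solving: C = -2, A = 2, then B = 0.
So b_k = 2·k + 0 + (-2)·2^k; at k=17 this is -262110.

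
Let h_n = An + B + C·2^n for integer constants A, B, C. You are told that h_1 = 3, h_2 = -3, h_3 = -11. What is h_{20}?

-1048647

Write the equations: A + B + 2C = 3; 2A + B + 4C = -3; 3A + B + 8C = -11.
Subtracting the first from the second: A + 2C = -6.
Subtracting the second from the third: A + 4C = -8.
Solving: C = -1, A = -4, then B = 9.
Hence h_{20} = -4·20 + 9 + (-1)·1048576 = -1048647.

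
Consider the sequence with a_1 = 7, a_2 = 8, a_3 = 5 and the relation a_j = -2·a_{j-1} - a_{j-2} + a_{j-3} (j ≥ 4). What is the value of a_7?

32

Applying the relation repeatedly:
a_4 = -11  a_5 = 25  a_6 = -34  a_7 = 32.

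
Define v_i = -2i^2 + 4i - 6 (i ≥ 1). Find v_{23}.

v_{23} = -2·23^2 + 4·23 - 6 = -972.

-972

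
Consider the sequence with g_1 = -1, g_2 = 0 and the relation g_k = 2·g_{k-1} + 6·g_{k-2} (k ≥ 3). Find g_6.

g_3 = -6; g_4 = -12; g_5 = -60; g_6 = -192.

-192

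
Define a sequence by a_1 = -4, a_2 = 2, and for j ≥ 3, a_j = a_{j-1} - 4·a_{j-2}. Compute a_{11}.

-2126

Applying the relation repeatedly:
a_3 = 18  a_4 = 10  a_5 = -62  a_6 = -102  a_7 = 146  a_8 = 554  a_9 = -30  a_{10} = -2246  a_{11} = -2126.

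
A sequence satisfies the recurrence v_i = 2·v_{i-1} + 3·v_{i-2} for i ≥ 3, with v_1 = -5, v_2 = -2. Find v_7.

v_3 = -19, v_4 = -44, v_5 = -145, v_6 = -422, v_7 = -1279.
(Characteristic roots are 3 and -1.)

-1279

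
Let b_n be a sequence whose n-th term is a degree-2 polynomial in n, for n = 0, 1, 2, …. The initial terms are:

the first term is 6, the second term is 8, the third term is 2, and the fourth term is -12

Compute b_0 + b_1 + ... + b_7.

-344

1st diffs: 2, -6, -14.
2nd diffs: -8, -8 (constant).
Newton forward-difference form: b_n = 6 + 2·C(n,1) + (-8)·C(n,2).
Continuing: -34, -64, -102, -148.
Summing n = 0..7 (8 terms) gives -344.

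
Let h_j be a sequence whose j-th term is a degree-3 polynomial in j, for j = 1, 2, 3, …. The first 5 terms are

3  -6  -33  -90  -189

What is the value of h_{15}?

-6129

1st diffs: -9, -27, -57, -99.
2nd diffs: -18, -30, -42.
3rd diffs: -12, -12 (constant).
Newton forward-difference form: h_j = 3 + (-9)·C(j-1,1) + (-18)·C(j-1,2) + (-12)·C(j-1,3).
At j = 15: j-1 = 14, so h_{15} = 3 - 126 - 1638 - 4368 = -6129.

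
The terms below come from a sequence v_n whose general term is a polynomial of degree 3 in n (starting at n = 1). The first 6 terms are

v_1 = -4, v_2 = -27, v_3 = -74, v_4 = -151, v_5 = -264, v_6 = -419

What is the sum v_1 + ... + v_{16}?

1st diffs: -23, -47, -77, -113, -155.
2nd diffs: -24, -30, -36, -42.
3rd diffs: -6, -6, -6 (constant).
Newton forward-difference form: v_n = -4 + (-23)·C(n-1,1) + (-24)·C(n-1,2) + (-6)·C(n-1,3).
Continuing: …, -622, -879, -1196, -1579, …, v_{16} = -5599.
Summing n = 1..16 (16 terms) gives -27184.

-27184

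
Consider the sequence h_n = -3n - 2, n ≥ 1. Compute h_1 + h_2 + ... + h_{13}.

Over n = 1..13: Σn = 91.
Total = (-3)·91 + (-2)·13 = -299.

-299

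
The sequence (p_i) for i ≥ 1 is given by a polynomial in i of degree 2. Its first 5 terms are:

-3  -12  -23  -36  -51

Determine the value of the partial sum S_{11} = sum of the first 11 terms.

-858

1st diffs: -9, -11, -13, -15.
2nd diffs: -2, -2, -2 (constant).
Newton forward-difference form: p_i = -3 + (-9)·C(i-1,1) + (-2)·C(i-1,2).
Continuing: …, -68, -87, -108, -131, …, p_{11} = -183.
Summing i = 1..11 (11 terms) gives -858.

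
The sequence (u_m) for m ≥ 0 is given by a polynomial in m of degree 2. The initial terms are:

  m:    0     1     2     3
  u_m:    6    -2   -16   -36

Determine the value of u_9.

-282

1st diffs: -8, -14, -20.
2nd diffs: -6, -6 (constant).
Newton forward-difference form: u_m = 6 + (-8)·C(m,1) + (-6)·C(m,2).
At m = 9: m = 9, so u_9 = 6 - 72 - 216 = -282.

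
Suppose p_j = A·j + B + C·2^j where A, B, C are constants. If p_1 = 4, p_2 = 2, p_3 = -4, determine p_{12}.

-8162

At j = 1, 2, 3: A + B + 2C = 4; 2A + B + 4C = 2; 3A + B + 8C = -4.
Subtracting the first from the second: A + 2C = -2.
Subtracting the second from the third: A + 4C = -6.
Solving: C = -2, A = 2, then B = 6.
Hence p_{12} = 2·12 + 6 + (-2)·4096 = -8162.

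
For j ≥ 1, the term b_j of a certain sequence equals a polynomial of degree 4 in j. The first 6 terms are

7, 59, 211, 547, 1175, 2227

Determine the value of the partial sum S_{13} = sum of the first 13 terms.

123695

1st diffs: 52, 152, 336, 628, 1052.
2nd diffs: 100, 184, 292, 424.
3rd diffs: 84, 108, 132.
4th diffs: 24, 24 (constant).
So b_j = j^4 + 4j^3 + j^2 + 6j - 5.
Continuing: …, 3859, 6251, 9607, 14155, …, b_{13} = 37591.
Summing j = 1..13 (13 terms) gives 123695.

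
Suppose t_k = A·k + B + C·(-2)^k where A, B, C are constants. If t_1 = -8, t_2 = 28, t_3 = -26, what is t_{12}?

At k = 1, 2, 3: A + B - 2C = -8; 2A + B + 4C = 28; 3A + B - 8C = -26.
Subtracting the first from the second: A + 6C = 36.
Subtracting the second from the third: A - 12C = -54.
Solving: C = 5, A = 6, then B = -4.
Therefore t_{12} = 72 + (-4) + 5·4096 = 20548.

20548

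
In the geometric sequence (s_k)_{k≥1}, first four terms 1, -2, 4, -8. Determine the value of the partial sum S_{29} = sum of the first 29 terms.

178956971

Common ratio r = -2.
s_k = 1·(-2)^(k-1).
S = 1·((-2)^29 - 1)/(-2 - 1) = 1·(-536870912 - 1)/(-3) = 178956971.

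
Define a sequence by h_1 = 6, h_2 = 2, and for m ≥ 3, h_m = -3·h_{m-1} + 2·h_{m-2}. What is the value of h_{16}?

h_3 = 6, h_4 = -14, h_5 = 54, …, h_{13} = 1383414, h_{14} = -4927102, h_{15} = 17548134, h_{16} = -62498606.

-62498606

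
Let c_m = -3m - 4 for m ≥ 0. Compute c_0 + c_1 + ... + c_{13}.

Over m = 0..13: Σm = 91.
Total = (-3)·91 + (-4)·14 = -329.

-329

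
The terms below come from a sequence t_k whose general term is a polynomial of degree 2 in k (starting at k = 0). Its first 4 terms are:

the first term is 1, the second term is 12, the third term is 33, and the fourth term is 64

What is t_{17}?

1548

1st diffs: 11, 21, 31.
2nd diffs: 10, 10 (constant).
Newton forward-difference form: t_k = 1 + 11·C(k,1) + 10·C(k,2).
At k = 17: k = 17, so t_{17} = 1 + 187 + 1360 = 1548.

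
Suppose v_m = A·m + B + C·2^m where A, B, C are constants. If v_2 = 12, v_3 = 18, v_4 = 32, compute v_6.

At m = 2, 3, 4: 2A + B + 4C = 12; 3A + B + 8C = 18; 4A + B + 16C = 32.
Subtracting the first from the second: A + 4C = 6.
Subtracting the second from the third: A + 8C = 14.
Solving: C = 2, A = -2, then B = 8.
Therefore v_6 = -12 + 8 + 2·64 = 124.

124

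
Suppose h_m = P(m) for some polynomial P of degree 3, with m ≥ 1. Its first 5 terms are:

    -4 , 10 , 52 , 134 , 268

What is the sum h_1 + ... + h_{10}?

6470

1st diffs: 14, 42, 82, 134.
2nd diffs: 28, 40, 52.
3rd diffs: 12, 12 (constant).
Newton forward-difference form: h_m = -4 + 14·C(m-1,1) + 28·C(m-1,2) + 12·C(m-1,3).
Continuing: …, 466, 740, 1102, 1564, …, h_{10} = 2138.
Summing m = 1..10 (10 terms) gives 6470.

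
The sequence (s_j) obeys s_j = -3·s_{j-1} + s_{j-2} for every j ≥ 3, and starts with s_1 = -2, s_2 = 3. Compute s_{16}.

60699636

Applying the relation repeatedly:
s_3 = -11  s_4 = 36  s_5 = -119  …  s_{13} = -1684802  s_{14} = 5564523  s_{15} = -18378371  s_{16} = 60699636.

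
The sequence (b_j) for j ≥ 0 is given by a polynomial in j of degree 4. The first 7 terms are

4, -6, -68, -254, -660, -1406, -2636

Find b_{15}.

1st diffs: -10, -62, -186, -406, -746, -1230.
2nd diffs: -52, -124, -220, -340, -484.
3rd diffs: -72, -96, -120, -144.
4th diffs: -24, -24, -24 (constant).
Newton forward-difference form: b_j = 4 + (-10)·C(j,1) + (-52)·C(j,2) + (-72)·C(j,3) + (-24)·C(j,4).
At j = 15: j = 15, so b_{15} = 4 - 150 - 5460 - 32760 - 32760 = -71126.

-71126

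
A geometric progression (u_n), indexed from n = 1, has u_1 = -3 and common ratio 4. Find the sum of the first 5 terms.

-1023

u_n = (-3)·4^(n-1).
S = (-3)·(4^5 - 1)/(4 - 1) = (-3)·(1024 - 1)/(3) = -1023.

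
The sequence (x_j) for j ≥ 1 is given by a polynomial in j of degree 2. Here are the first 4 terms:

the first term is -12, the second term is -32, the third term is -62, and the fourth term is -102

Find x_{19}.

1st diffs: -20, -30, -40.
2nd diffs: -10, -10 (constant).
Newton forward-difference form: x_j = -12 + (-20)·C(j-1,1) + (-10)·C(j-1,2).
At j = 19: j-1 = 18, so x_{19} = -12 - 360 - 1530 = -1902.

-1902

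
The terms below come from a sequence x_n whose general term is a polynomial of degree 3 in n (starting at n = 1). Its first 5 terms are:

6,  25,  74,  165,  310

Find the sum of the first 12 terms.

13866

1st diffs: 19, 49, 91, 145.
2nd diffs: 30, 42, 54.
3rd diffs: 12, 12 (constant).
Newton forward-difference form: x_n = 6 + 19·C(n-1,1) + 30·C(n-1,2) + 12·C(n-1,3).
Continuing: …, 521, 810, 1189, 1670, …, x_{12} = 3845.
Summing n = 1..12 (12 terms) gives 13866.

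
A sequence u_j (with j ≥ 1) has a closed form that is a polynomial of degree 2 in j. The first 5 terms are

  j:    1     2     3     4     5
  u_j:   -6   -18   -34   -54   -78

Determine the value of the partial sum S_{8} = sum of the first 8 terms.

-608

1st diffs: -12, -16, -20, -24.
2nd diffs: -4, -4, -4 (constant).
So u_j = -2j^2 - 6j + 2.
Continuing: -106, -138, -174.
Summing j = 1..8 (8 terms) gives -608.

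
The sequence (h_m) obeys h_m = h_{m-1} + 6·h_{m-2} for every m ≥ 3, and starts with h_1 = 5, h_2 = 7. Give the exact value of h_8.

Applying the relation repeatedly:
h_3 = 37  h_4 = 79  h_5 = 301  h_6 = 775  h_7 = 2581  h_8 = 7231.
(Characteristic roots are 3 and -2.)

7231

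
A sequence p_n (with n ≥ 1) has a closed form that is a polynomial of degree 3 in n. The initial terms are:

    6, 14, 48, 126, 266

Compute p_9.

1806

1st diffs: 8, 34, 78, 140.
2nd diffs: 26, 44, 62.
3rd diffs: 18, 18 (constant).
So p_n = 3n^3 - 5n^2 + 2n + 6.
Evaluating at n = 9 gives p_9 = 1806.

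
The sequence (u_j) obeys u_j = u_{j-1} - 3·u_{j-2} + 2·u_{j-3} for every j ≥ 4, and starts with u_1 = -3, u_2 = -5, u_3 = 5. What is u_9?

u_4 = 14, u_5 = -11, u_6 = -43, u_7 = 18, u_8 = 125, u_9 = -15.

-15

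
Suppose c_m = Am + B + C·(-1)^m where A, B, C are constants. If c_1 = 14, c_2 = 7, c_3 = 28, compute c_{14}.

Write the equations: A + B - C = 14; 2A + B + C = 7; 3A + B - C = 28.
Subtracting the first from the second: A + 2C = -7.
Subtracting the second from the third: A - 2C = 21.
Solving: C = -7, A = 7, then B = 0.
Hence c_{14} = 7·14 + 0 + (-7)·1 = 91.

91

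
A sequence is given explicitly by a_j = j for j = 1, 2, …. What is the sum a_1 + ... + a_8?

36

Over j = 1..8: Σj = 36.
Total = (1)·36 = 36.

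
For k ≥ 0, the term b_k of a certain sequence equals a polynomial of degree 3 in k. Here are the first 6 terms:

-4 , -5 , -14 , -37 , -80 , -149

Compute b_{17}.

1st diffs: -1, -9, -23, -43, -69.
2nd diffs: -8, -14, -20, -26.
3rd diffs: -6, -6, -6 (constant).
Newton forward-difference form: b_k = -4 + (-1)·C(k,1) + (-8)·C(k,2) + (-6)·C(k,3).
At k = 17: k = 17, so b_{17} = -4 - 17 - 1088 - 4080 = -5189.

-5189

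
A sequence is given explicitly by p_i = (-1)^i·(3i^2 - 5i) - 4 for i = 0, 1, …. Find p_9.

-202

(-1)^9 = -1; 3i^2 - 5i at i=9 is 198; so p_9 = -202.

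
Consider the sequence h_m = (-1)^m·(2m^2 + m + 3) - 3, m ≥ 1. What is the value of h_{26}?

(-1)^26 = 1; 2m^2 + m + 3 at m=26 is 1381; so h_{26} = 1378.

1378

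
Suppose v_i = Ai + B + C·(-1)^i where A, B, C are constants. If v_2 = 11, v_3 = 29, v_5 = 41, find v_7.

Plug in i = 2, 3, 5: 2A + B + C = 11; 3A + B - C = 29; 5A + B - C = 41.
Subtracting the first from the second: A - 2C = 18.
Subtracting the second from the third: 2A = 12.
Solving: C = -6, A = 6, then B = 5.
Therefore v_7 = 42 + 5 + (-6)·(-1) = 53.

53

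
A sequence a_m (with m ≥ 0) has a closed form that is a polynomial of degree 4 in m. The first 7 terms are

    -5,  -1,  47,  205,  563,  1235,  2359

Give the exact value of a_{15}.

1st diffs: 4, 48, 158, 358, 672, 1124.
2nd diffs: 44, 110, 200, 314, 452.
3rd diffs: 66, 90, 114, 138.
4th diffs: 24, 24, 24 (constant).
Newton forward-difference form: a_m = -5 + 4·C(m,1) + 44·C(m,2) + 66·C(m,3) + 24·C(m,4).
At m = 15: m = 15, so a_{15} = -5 + 60 + 4620 + 30030 + 32760 = 67465.

67465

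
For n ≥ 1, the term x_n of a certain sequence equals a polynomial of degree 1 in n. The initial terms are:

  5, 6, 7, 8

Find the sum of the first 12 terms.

1st diffs: 1, 1, 1 (constant).
So x_n = n + 4.
Continuing: …, 9, 10, 11, 12, …, x_{12} = 16.
Summing n = 1..12 (12 terms) gives 126.

126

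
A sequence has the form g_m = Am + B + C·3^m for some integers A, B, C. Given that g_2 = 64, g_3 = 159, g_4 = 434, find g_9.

At m = 2, 3, 4: 2A + B + 9C = 64; 3A + B + 27C = 159; 4A + B + 81C = 434.
Subtracting the first from the second: A + 18C = 95.
Subtracting the second from the third: A + 54C = 275.
Solving: C = 5, A = 5, then B = 9.
Hence g_9 = 5·9 + 9 + 5·19683 = 98469.

98469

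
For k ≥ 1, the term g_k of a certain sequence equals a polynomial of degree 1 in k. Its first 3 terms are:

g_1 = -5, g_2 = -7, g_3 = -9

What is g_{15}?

1st diffs: -2, -2 (constant).
So g_k = -2k - 3.
Evaluating at k = 15 gives g_{15} = -33.

-33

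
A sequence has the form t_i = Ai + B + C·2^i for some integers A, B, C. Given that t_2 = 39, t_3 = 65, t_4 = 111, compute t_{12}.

Write the equations: 2A + B + 4C = 39; 3A + B + 8C = 65; 4A + B + 16C = 111.
Subtracting the first from the second: A + 4C = 26.
Subtracting the second from the third: A + 8C = 46.
Solving: C = 5, A = 6, then B = 7.
Therefore t_{12} = 72 + 7 + 5·4096 = 20559.

20559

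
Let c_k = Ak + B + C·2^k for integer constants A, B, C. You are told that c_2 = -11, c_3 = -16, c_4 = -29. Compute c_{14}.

-32735

At k = 2, 3, 4: 2A + B + 4C = -11; 3A + B + 8C = -16; 4A + B + 16C = -29.
Subtracting the first from the second: A + 4C = -5.
Subtracting the second from the third: A + 8C = -13.
Solving: C = -2, A = 3, then B = -9.
Hence c_{14} = 3·14 + (-9) + (-2)·16384 = -32735.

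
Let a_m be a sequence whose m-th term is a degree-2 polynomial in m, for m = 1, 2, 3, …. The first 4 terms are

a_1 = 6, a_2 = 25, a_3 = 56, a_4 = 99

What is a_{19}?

1st diffs: 19, 31, 43.
2nd diffs: 12, 12 (constant).
Newton forward-difference form: a_m = 6 + 19·C(m-1,1) + 12·C(m-1,2).
At m = 19: m-1 = 18, so a_{19} = 6 + 342 + 1836 = 2184.

2184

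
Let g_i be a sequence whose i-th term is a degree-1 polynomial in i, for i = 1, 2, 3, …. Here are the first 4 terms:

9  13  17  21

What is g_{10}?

45

1st diffs: 4, 4, 4 (constant).
So g_i = 4i + 5.
Evaluating at i = 10 gives g_{10} = 45.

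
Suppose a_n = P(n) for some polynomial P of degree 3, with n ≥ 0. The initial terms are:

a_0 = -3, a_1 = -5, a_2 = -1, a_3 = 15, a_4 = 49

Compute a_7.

319

1st diffs: -2, 4, 16, 34.
2nd diffs: 6, 12, 18.
3rd diffs: 6, 6 (constant).
Newton forward-difference form: a_n = -3 + (-2)·C(n,1) + 6·C(n,2) + 6·C(n,3).
At n = 7: n = 7, so a_7 = -3 - 14 + 126 + 210 = 319.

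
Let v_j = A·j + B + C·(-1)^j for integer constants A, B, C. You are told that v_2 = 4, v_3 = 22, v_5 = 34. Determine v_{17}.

106

At j = 2, 3, 5: 2A + B + C = 4; 3A + B - C = 22; 5A + B - C = 34.
Subtracting the first from the second: A - 2C = 18.
Subtracting the second from the third: 2A = 12.
Solving: C = -6, A = 6, then B = -2.
Therefore v_{17} = 102 + (-2) + (-6)·(-1) = 106.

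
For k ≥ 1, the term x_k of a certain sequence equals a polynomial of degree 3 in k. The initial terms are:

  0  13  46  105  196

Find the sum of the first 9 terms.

2904

1st diffs: 13, 33, 59, 91.
2nd diffs: 20, 26, 32.
3rd diffs: 6, 6 (constant).
So x_k = k^3 + 4k^2 - 6k + 1.
Continuing: 325, 498, 721, 1000.
Summing k = 1..9 (9 terms) gives 2904.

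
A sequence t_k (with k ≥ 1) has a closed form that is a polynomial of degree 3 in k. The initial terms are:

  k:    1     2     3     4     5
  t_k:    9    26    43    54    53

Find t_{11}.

-541

1st diffs: 17, 17, 11, -1.
2nd diffs: 0, -6, -12.
3rd diffs: -6, -6 (constant).
Newton forward-difference form: t_k = 9 + 17·C(k-1,1) + (-6)·C(k-1,3).
At k = 11: k-1 = 10, so t_{11} = 9 + 170 - 720 = -541.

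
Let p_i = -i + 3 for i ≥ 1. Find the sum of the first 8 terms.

-12

Over i = 1..8: Σi = 36.
Total = (-1)·36 + (3)·8 = -12.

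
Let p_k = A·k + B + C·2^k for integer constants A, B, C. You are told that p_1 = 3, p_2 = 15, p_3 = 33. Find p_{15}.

Write the equations: A + B + 2C = 3; 2A + B + 4C = 15; 3A + B + 8C = 33.
Subtracting the first from the second: A + 2C = 12.
Subtracting the second from the third: A + 4C = 18.
Solving: C = 3, A = 6, then B = -9.
Therefore p_{15} = 90 + (-9) + 3·32768 = 98385.

98385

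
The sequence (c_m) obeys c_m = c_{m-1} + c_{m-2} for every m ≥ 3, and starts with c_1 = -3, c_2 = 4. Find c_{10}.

73

Iterate the recurrence:
c_3 = 1, c_4 = 5, c_5 = 6, c_6 = 11, c_7 = 17, c_8 = 28, c_9 = 45, c_{10} = 73.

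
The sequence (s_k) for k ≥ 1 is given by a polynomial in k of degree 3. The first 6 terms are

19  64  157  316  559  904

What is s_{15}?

11569

1st diffs: 45, 93, 159, 243, 345.
2nd diffs: 48, 66, 84, 102.
3rd diffs: 18, 18, 18 (constant).
So s_k = 3k^3 + 6k^2 + 6k + 4.
Evaluating at k = 15 gives s_{15} = 11569.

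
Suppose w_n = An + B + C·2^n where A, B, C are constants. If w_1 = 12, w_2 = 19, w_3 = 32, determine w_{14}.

49171

At n = 1, 2, 3: A + B + 2C = 12; 2A + B + 4C = 19; 3A + B + 8C = 32.
Subtracting the first from the second: A + 2C = 7.
Subtracting the second from the third: A + 4C = 13.
Solving: C = 3, A = 1, then B = 5.
Hence w_{14} = 1·14 + 5 + 3·16384 = 49171.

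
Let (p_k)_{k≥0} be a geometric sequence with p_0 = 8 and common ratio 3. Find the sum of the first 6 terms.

2912

p_k = 8·3^(k-0).
S = 8·(3^6 - 1)/(3 - 1) = 8·(729 - 1)/(2) = 2912.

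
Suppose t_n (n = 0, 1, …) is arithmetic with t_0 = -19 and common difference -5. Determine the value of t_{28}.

t_n = -19 + (n - 0)·(-5).
t_{28} = -19 + 28·(-5) = -159.

-159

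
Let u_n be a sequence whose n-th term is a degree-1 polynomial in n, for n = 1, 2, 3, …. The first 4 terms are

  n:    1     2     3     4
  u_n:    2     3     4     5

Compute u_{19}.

20

1st diffs: 1, 1, 1 (constant).
So u_n = n + 1.
Evaluating at n = 19 gives u_{19} = 20.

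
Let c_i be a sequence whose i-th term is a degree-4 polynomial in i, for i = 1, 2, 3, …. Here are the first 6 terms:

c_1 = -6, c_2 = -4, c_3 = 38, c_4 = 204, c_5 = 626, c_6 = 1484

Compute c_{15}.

1st diffs: 2, 42, 166, 422, 858.
2nd diffs: 40, 124, 256, 436.
3rd diffs: 84, 132, 180.
4th diffs: 48, 48 (constant).
Newton forward-difference form: c_i = -6 + 2·C(i-1,1) + 40·C(i-1,2) + 84·C(i-1,3) + 48·C(i-1,4).
At i = 15: i-1 = 14, so c_{15} = -6 + 28 + 3640 + 30576 + 48048 = 82286.

82286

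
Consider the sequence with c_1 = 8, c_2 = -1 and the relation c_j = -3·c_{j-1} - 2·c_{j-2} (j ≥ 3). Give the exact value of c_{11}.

Compute successive terms:
c_3 = -13, c_4 = 41, c_5 = -97, c_6 = 209, c_7 = -433, c_8 = 881, c_9 = -1777, c_{10} = 3569, c_{11} = -7153.
(Characteristic roots are -1 and -2.)

-7153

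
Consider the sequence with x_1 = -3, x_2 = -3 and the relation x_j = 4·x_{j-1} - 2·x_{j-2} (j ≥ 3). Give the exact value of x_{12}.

x_3 = -6  x_4 = -18  x_5 = -60  x_6 = -204  x_7 = -696  x_8 = -2376  x_9 = -8112  x_{10} = -27696  x_{11} = -94560  x_{12} = -322848.

-322848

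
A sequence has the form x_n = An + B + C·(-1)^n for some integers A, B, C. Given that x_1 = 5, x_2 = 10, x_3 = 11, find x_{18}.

Write the equations: A + B - C = 5; 2A + B + C = 10; 3A + B - C = 11.
Subtracting the first from the second: A + 2C = 5.
Subtracting the second from the third: A - 2C = 1.
Solving: C = 1, A = 3, then B = 3.
Therefore x_{18} = 54 + 3 + 1·1 = 58.

58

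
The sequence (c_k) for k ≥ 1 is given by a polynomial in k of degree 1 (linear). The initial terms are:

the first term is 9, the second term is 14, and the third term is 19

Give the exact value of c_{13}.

69

1st diffs: 5, 5 (constant).
So c_k = 5k + 4.
Evaluating at k = 13 gives c_{13} = 69.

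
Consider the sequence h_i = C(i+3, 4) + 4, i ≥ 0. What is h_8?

334

C(11, 4) = 330, so h_8 = 334.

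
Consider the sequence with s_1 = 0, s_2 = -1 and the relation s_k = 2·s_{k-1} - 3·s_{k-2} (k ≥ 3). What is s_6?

Applying the relation repeatedly:
s_3 = -2  s_4 = -1  s_5 = 4  s_6 = 11.

11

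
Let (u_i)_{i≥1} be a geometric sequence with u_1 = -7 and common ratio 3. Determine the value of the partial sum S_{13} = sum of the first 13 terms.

u_i = (-7)·3^(i-1).
S = (-7)·(3^13 - 1)/(3 - 1) = (-7)·(1594323 - 1)/(2) = -5580127.

-5580127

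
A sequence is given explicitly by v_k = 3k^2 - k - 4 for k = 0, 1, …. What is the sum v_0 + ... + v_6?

Over k = 0..6: Σk = 21, Σk² = 91.
Total = (3)·91 + (-1)·21 + (-4)·7 = 224.

224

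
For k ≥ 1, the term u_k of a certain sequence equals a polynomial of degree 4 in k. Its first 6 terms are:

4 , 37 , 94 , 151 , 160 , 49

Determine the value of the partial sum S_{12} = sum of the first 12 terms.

1st diffs: 33, 57, 57, 9, -111.
2nd diffs: 24, 0, -48, -120.
3rd diffs: -24, -48, -72.
4th diffs: -24, -24 (constant).
Newton forward-difference form: u_k = 4 + 33·C(k-1,1) + 24·C(k-1,2) + (-24)·C(k-1,3) + (-24)·C(k-1,4).
Continuing: …, -278, -941, -2084, -3875, …, u_{12} = -10193.
Summing k = 1..12 (12 terms) gives -23382.

-23382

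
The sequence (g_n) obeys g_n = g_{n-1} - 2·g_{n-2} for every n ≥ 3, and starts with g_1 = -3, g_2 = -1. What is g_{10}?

Compute successive terms:
g_3 = 5; g_4 = 7; g_5 = -3; g_6 = -17; g_7 = -11; g_8 = 23; g_9 = 45; g_{10} = -1.

-1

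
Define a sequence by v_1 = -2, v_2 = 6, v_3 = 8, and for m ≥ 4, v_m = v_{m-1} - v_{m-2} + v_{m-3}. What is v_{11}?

8

Applying the relation repeatedly:
v_4 = 0, v_5 = -2, v_6 = 6, v_7 = 8, v_8 = 0, v_9 = -2, v_{10} = 6, v_{11} = 8.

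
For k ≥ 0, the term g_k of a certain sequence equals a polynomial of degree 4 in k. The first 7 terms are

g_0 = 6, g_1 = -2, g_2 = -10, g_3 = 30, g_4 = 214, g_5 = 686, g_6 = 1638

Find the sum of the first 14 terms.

1st diffs: -8, -8, 40, 184, 472, 952.
2nd diffs: 0, 48, 144, 288, 480.
3rd diffs: 48, 96, 144, 192.
4th diffs: 48, 48, 48 (constant).
Newton forward-difference form: g_k = 6 + (-8)·C(k,1) + 48·C(k,3) + 48·C(k,4).
Continuing: …, 3310, 5990, 10014, 15766, …, g_{13} = 47950.
Summing k = 0..13 (14 terms) gives 143500.

143500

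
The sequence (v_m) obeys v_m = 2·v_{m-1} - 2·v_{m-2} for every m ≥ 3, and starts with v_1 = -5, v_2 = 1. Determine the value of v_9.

-80

Applying the relation repeatedly:
v_3 = 12;  v_4 = 22;  v_5 = 20;  v_6 = -4;  v_7 = -48;  v_8 = -88;  v_9 = -80.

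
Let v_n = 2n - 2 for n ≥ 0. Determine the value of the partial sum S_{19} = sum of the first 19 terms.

Over n = 0..18: Σn = 171.
Total = (2)·171 + (-2)·19 = 304.

304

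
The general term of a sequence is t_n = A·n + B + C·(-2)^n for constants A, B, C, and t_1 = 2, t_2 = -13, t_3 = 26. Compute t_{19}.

At n = 1, 2, 3: A + B - 2C = 2; 2A + B + 4C = -13; 3A + B - 8C = 26.
Subtracting the first from the second: A + 6C = -15.
Subtracting the second from the third: A - 12C = 39.
Solving: C = -3, A = 3, then B = -7.
Hence t_{19} = 3·19 + (-7) + (-3)·(-524288) = 1572914.

1572914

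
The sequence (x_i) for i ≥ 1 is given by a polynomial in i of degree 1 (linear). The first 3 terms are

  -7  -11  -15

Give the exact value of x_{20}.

-83

1st diffs: -4, -4 (constant).
So x_i = -4i - 3.
Evaluating at i = 20 gives x_{20} = -83.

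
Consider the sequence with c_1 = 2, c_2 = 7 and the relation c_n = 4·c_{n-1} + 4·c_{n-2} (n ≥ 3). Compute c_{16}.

27661156352

Compute successive terms:
c_3 = 36;  c_4 = 172;  c_5 = 832;  …;  c_{13} = 245727232;  c_{14} = 1186476032;  c_{15} = 5728813056;  c_{16} = 27661156352.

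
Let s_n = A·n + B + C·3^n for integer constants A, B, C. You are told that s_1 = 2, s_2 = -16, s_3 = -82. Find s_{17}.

-516560542

The three given values yield: A + B + 3C = 2; 2A + B + 9C = -16; 3A + B + 27C = -82.
Subtracting the first from the second: A + 6C = -18.
Subtracting the second from the third: A + 18C = -66.
Solving: C = -4, A = 6, then B = 8.
Hence s_{17} = 6·17 + 8 + (-4)·129140163 = -516560542.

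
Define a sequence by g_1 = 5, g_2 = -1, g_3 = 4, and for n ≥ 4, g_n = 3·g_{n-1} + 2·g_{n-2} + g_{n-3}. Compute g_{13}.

Compute successive terms:
g_4 = 15, g_5 = 52, g_6 = 190, g_7 = 689, g_8 = 2499, g_9 = 9065, g_{10} = 32882, g_{11} = 119275, g_{12} = 432654, g_{13} = 1569394.

1569394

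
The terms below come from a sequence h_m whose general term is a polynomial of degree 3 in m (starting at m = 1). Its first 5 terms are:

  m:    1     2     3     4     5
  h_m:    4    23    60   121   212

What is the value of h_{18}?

1st diffs: 19, 37, 61, 91.
2nd diffs: 18, 24, 30.
3rd diffs: 6, 6 (constant).
Newton forward-difference form: h_m = 4 + 19·C(m-1,1) + 18·C(m-1,2) + 6·C(m-1,3).
At m = 18: m-1 = 17, so h_{18} = 4 + 323 + 2448 + 4080 = 6855.

6855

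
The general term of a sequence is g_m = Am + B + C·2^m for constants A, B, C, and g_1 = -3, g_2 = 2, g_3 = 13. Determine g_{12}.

At m = 1, 2, 3: A + B + 2C = -3; 2A + B + 4C = 2; 3A + B + 8C = 13.
Subtracting the first from the second: A + 2C = 5.
Subtracting the second from the third: A + 4C = 11.
Solving: C = 3, A = -1, then B = -8.
So g_m = -1·m + (-8) + 3·2^m; at m=12 this is 12268.

12268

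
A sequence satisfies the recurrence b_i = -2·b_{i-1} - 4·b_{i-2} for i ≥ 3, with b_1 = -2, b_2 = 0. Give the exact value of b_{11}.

Compute successive terms:
b_3 = 8, b_4 = -16, b_5 = 0, b_6 = 64, b_7 = -128, b_8 = 0, b_9 = 512, b_{10} = -1024, b_{11} = 0.

0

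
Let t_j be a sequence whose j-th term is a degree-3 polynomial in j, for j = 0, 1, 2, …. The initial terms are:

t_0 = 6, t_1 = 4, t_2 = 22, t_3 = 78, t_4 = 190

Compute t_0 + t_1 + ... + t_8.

3930

1st diffs: -2, 18, 56, 112.
2nd diffs: 20, 38, 56.
3rd diffs: 18, 18 (constant).
So t_j = 3j^3 + j^2 - 6j + 6.
Continuing: 376, 654, 1042, 1558.
Summing j = 0..8 (9 terms) gives 3930.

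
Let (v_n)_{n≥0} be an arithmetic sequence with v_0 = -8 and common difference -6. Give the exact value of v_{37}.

-230

v_n = -8 + (n - 0)·(-6).
v_{37} = -8 + 37·(-6) = -230.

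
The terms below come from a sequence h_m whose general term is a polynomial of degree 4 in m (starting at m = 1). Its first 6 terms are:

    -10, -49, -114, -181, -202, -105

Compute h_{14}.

21479

1st diffs: -39, -65, -67, -21, 97.
2nd diffs: -26, -2, 46, 118.
3rd diffs: 24, 48, 72.
4th diffs: 24, 24 (constant).
Newton forward-difference form: h_m = -10 + (-39)·C(m-1,1) + (-26)·C(m-1,2) + 24·C(m-1,3) + 24·C(m-1,4).
At m = 14: m-1 = 13, so h_{14} = -10 - 507 - 2028 + 6864 + 17160 = 21479.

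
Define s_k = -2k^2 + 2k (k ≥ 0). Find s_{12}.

s_{12} = -2·12^2 + 2·12 = -264.

-264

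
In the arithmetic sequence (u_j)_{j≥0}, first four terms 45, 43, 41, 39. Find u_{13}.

Common difference d = -2.
u_j = 45 + (j - 0)·(-2).
u_{13} = 45 + 13·(-2) = 19.

19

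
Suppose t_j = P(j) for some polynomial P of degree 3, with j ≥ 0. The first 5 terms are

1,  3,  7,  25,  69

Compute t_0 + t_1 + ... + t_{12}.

9321

1st diffs: 2, 4, 18, 44.
2nd diffs: 2, 14, 26.
3rd diffs: 12, 12 (constant).
Newton forward-difference form: t_j = 1 + 2·C(j,1) + 2·C(j,2) + 12·C(j,3).
Continuing: …, 151, 283, 477, 745, …, t_{12} = 2797.
Summing j = 0..12 (13 terms) gives 9321.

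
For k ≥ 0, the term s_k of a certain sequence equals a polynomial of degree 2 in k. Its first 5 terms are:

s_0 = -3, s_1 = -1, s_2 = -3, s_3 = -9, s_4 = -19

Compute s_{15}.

1st diffs: 2, -2, -6, -10.
2nd diffs: -4, -4, -4 (constant).
Newton forward-difference form: s_k = -3 + 2·C(k,1) + (-4)·C(k,2).
At k = 15: k = 15, so s_{15} = -3 + 30 - 420 = -393.

-393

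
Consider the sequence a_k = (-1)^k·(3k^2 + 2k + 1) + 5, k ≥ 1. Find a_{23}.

(-1)^23 = -1; 3k^2 + 2k + 1 at k=23 is 1634; so a_{23} = -1629.

-1629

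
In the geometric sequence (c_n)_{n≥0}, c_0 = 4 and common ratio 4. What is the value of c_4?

1024

c_n = 4·4^(n-0).
c_4 = 4·4^4 = 1024.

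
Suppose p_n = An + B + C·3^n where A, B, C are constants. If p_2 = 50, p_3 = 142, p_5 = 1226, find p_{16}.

215233638

The three given values yield: 2A + B + 9C = 50; 3A + B + 27C = 142; 5A + B + 243C = 1226.
Subtracting the first from the second: A + 18C = 92.
Subtracting the second from the third: 2A + 216C = 1084.
Solving: C = 5, A = 2, then B = 1.
Therefore p_{16} = 32 + 1 + 5·43046721 = 215233638.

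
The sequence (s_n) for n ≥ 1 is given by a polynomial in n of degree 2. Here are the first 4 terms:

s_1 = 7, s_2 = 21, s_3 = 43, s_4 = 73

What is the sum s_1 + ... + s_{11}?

1st diffs: 14, 22, 30.
2nd diffs: 8, 8 (constant).
So s_n = 4n^2 + 2n + 1.
Continuing: …, 111, 157, 211, 273, …, s_{11} = 507.
Summing n = 1..11 (11 terms) gives 2167.

2167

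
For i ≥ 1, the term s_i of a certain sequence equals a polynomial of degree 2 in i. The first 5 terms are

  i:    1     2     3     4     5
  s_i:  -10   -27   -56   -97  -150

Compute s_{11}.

1st diffs: -17, -29, -41, -53.
2nd diffs: -12, -12, -12 (constant).
So s_i = -6i^2 + i - 5.
Evaluating at i = 11 gives s_{11} = -720.

-720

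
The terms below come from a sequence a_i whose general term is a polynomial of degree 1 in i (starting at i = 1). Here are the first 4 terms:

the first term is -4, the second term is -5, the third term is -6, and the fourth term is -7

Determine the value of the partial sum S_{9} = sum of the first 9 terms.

-72

1st diffs: -1, -1, -1 (constant).
So a_i = -i - 3.
Continuing: …, -8, -9, -10, -11, …, a_9 = -12.
Summing i = 1..9 (9 terms) gives -72.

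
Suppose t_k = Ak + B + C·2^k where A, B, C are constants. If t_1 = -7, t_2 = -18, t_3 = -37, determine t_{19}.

The three given values yield: A + B + 2C = -7; 2A + B + 4C = -18; 3A + B + 8C = -37.
Subtracting the first from the second: A + 2C = -11.
Subtracting the second from the third: A + 4C = -19.
Solving: C = -4, A = -3, then B = 4.
So t_k = -3·k + 4 + (-4)·2^k; at k=19 this is -2097205.

-2097205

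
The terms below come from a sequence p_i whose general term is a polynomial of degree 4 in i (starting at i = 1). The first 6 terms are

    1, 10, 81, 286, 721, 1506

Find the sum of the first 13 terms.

1st diffs: 9, 71, 205, 435, 785.
2nd diffs: 62, 134, 230, 350.
3rd diffs: 72, 96, 120.
4th diffs: 24, 24 (constant).
Newton forward-difference form: p_i = 1 + 9·C(i-1,1) + 62·C(i-1,2) + 72·C(i-1,3) + 24·C(i-1,4).
Continuing: …, 2785, 4726, 7521, 11386, …, p_{13} = 31921.
Summing i = 1..13 (13 terms) gives 100815.

100815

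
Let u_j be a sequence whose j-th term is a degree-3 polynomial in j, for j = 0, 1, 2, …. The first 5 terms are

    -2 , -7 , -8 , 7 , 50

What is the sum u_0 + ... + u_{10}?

1st diffs: -5, -1, 15, 43.
2nd diffs: 4, 16, 28.
3rd diffs: 12, 12 (constant).
So u_j = 2j^3 - 4j^2 - 3j - 2.
Continuing: …, 133, 268, 467, 742, …, u_{10} = 1568.
Summing j = 0..10 (11 terms) gives 4323.

4323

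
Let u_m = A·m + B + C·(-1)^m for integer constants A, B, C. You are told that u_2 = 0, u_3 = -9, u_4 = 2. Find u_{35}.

23

Plug in m = 2, 3, 4: 2A + B + C = 0; 3A + B - C = -9; 4A + B + C = 2.
Subtracting the first from the second: A - 2C = -9.
Subtracting the second from the third: A + 2C = 11.
Solving: C = 5, A = 1, then B = -7.
Hence u_{35} = 1·35 + (-7) + 5·(-1) = 23.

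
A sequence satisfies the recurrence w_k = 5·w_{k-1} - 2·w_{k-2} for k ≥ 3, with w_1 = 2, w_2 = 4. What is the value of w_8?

31128

Step forward from the initial values:
w_3 = 16, w_4 = 72, w_5 = 328, w_6 = 1496, w_7 = 6824, w_8 = 31128.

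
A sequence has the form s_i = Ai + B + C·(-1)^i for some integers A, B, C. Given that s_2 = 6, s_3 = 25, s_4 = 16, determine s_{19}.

105

Plug in i = 2, 3, 4: 2A + B + C = 6; 3A + B - C = 25; 4A + B + C = 16.
Subtracting the first from the second: A - 2C = 19.
Subtracting the second from the third: A + 2C = -9.
Solving: C = -7, A = 5, then B = 3.
Hence s_{19} = 5·19 + 3 + (-7)·(-1) = 105.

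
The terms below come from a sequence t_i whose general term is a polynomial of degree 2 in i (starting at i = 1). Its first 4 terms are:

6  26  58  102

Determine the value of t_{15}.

1378

1st diffs: 20, 32, 44.
2nd diffs: 12, 12 (constant).
So t_i = 6i^2 + 2i - 2.
Evaluating at i = 15 gives t_{15} = 1378.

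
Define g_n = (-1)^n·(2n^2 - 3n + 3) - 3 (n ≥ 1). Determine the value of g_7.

(-1)^7 = -1; 2n^2 - 3n + 3 at n=7 is 80; so g_7 = -83.

-83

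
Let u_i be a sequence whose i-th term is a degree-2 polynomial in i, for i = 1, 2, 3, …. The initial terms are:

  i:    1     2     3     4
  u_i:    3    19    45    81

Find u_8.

1st diffs: 16, 26, 36.
2nd diffs: 10, 10 (constant).
Newton forward-difference form: u_i = 3 + 16·C(i-1,1) + 10·C(i-1,2).
At i = 8: i-1 = 7, so u_8 = 3 + 112 + 210 = 325.

325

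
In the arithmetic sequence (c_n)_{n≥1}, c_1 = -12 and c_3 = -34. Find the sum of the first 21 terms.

Common difference d = (-34 - (-12)) / (3 - 1) = -11.
c_n = -12 + (n - 1)·(-11).
c_{21} = -232; S = 21·(-12 + (-232))/2 = -2562.

-2562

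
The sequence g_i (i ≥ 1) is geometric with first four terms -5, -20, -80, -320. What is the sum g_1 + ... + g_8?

Common ratio r = 4.
g_i = (-5)·4^(i-1).
S = (-5)·(4^8 - 1)/(4 - 1) = (-5)·(65536 - 1)/(3) = -109225.

-109225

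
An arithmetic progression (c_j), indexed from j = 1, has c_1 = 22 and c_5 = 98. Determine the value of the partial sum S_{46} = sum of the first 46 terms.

20677

Common difference d = (98 - 22) / (5 - 1) = 19.
c_j = 22 + (j - 1)·19.
c_{46} = 877; S = 46·(22 + 877)/2 = 20677.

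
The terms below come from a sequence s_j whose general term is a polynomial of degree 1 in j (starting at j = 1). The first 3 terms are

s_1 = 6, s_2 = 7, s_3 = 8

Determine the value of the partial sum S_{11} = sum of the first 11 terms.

1st diffs: 1, 1 (constant).
So s_j = j + 5.
Continuing: …, 9, 10, 11, 12, …, s_{11} = 16.
Summing j = 1..11 (11 terms) gives 121.

121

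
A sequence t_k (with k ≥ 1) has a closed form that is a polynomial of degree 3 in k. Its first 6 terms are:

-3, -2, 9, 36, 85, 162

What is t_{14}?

2506

1st diffs: 1, 11, 27, 49, 77.
2nd diffs: 10, 16, 22, 28.
3rd diffs: 6, 6, 6 (constant).
Newton forward-difference form: t_k = -3 + 1·C(k-1,1) + 10·C(k-1,2) + 6·C(k-1,3).
At k = 14: k-1 = 13, so t_{14} = -3 + 13 + 780 + 1716 = 2506.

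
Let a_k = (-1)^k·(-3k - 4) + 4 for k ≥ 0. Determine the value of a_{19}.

65

(-1)^19 = -1; -3k - 4 at k=19 is -61; so a_{19} = 65.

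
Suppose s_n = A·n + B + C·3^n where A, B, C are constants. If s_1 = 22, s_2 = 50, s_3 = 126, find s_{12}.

Plug in n = 1, 2, 3: A + B + 3C = 22; 2A + B + 9C = 50; 3A + B + 27C = 126.
Subtracting the first from the second: A + 6C = 28.
Subtracting the second from the third: A + 18C = 76.
Solving: C = 4, A = 4, then B = 6.
Therefore s_{12} = 48 + 6 + 4·531441 = 2125818.

2125818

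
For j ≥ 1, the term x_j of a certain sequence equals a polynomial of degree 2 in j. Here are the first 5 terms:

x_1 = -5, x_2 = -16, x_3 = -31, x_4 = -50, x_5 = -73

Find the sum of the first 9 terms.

1st diffs: -11, -15, -19, -23.
2nd diffs: -4, -4, -4 (constant).
Newton forward-difference form: x_j = -5 + (-11)·C(j-1,1) + (-4)·C(j-1,2).
Continuing: -100, -131, -166, -205.
Summing j = 1..9 (9 terms) gives -777.

-777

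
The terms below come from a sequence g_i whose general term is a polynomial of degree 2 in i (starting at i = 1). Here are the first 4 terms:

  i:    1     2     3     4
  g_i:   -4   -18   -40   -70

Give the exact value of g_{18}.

1st diffs: -14, -22, -30.
2nd diffs: -8, -8 (constant).
Newton forward-difference form: g_i = -4 + (-14)·C(i-1,1) + (-8)·C(i-1,2).
At i = 18: i-1 = 17, so g_{18} = -4 - 238 - 1088 = -1330.

-1330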